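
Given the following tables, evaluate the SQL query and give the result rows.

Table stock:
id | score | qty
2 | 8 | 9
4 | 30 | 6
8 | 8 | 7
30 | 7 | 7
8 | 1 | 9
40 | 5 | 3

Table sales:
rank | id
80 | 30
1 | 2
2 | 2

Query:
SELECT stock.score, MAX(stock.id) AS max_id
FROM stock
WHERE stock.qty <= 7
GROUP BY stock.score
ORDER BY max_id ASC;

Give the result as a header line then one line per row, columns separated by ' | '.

== RESULT ==
stock.score | max_id
30 | 4
8 | 8
7 | 30
5 | 40

Derivation:
After WHERE (4 rows):
stock.id | stock.score | stock.qty
4 | 30 | 6
8 | 8 | 7
30 | 7 | 7
40 | 5 | 3
After GROUP BY (4 rows):
stock.score | max_id
30 | 4
8 | 8
7 | 30
5 | 40
After ORDER BY (4 rows):
stock.score | max_id
30 | 4
8 | 8
7 | 30
5 | 40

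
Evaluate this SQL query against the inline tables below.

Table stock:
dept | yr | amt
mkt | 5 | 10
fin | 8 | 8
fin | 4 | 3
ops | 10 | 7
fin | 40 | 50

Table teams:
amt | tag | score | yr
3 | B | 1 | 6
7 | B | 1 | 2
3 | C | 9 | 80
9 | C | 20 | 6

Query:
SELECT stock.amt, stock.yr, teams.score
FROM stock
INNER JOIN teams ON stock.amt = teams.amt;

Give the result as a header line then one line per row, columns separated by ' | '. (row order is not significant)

After JOIN teams (3 rows):
stock.dept | stock.yr | stock.amt | teams.amt | teams.tag | teams.score | teams.yr
fin | 4 | 3 | 3 | B | 1 | 6
fin | 4 | 3 | 3 | C | 9 | 80
ops | 10 | 7 | 7 | B | 1 | 2
After SELECT (3 rows):
stock.amt | stock.yr | teams.score
3 | 4 | 1
3 | 4 | 9
7 | 10 | 1

== RESULT ==
stock.amt | stock.yr | teams.score
3 | 4 | 1
3 | 4 | 9
7 | 10 | 1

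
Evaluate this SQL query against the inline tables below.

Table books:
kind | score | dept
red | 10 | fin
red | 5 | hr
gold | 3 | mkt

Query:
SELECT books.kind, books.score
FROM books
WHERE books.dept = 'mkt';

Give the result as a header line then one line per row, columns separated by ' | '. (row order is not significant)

After WHERE (1 rows):
books.kind | books.score | books.dept
gold | 3 | mkt
After SELECT (1 rows):
books.kind | books.score
gold | 3

== RESULT ==
books.kind | books.score
gold | 3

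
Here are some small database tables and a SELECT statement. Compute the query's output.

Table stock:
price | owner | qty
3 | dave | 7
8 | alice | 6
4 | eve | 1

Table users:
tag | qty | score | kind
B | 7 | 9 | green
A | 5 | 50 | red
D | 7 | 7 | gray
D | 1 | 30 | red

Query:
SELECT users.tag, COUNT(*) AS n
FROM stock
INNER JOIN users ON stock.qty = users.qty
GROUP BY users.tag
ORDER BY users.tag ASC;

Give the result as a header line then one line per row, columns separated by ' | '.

After JOIN users (3 rows):
stock.price | stock.owner | stock.qty | users.tag | users.qty | users.score | users.kind
3 | dave | 7 | B | 7 | 9 | green
3 | dave | 7 | D | 7 | 7 | gray
4 | eve | 1 | D | 1 | 30 | red
After GROUP BY (2 rows):
users.tag | n
B | 1
D | 2
After ORDER BY (2 rows):
users.tag | n
B | 1
D | 2

== RESULT ==
users.tag | n
B | 1
D | 2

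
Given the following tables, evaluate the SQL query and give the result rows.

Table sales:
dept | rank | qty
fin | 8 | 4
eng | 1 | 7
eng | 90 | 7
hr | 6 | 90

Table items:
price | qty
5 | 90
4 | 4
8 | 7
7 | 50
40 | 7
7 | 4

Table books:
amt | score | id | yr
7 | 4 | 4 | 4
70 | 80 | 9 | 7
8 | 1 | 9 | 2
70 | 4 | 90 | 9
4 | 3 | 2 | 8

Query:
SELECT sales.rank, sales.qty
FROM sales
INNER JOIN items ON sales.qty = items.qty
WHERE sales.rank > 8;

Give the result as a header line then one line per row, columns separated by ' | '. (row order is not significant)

After JOIN items (7 rows):
sales.dept | sales.rank | sales.qty | items.price | items.qty
fin | 8 | 4 | 4 | 4
fin | 8 | 4 | 7 | 4
eng | 1 | 7 | 8 | 7
eng | 1 | 7 | 40 | 7
eng | 90 | 7 | 8 | 7
eng | 90 | 7 | 40 | 7
hr | 6 | 90 | 5 | 90
After WHERE (2 rows):
sales.dept | sales.rank | sales.qty | items.price | items.qty
eng | 90 | 7 | 8 | 7
eng | 90 | 7 | 40 | 7
After SELECT (2 rows):
sales.rank | sales.qty
90 | 7
90 | 7

== RESULT ==
sales.rank | sales.qty
90 | 7
90 | 7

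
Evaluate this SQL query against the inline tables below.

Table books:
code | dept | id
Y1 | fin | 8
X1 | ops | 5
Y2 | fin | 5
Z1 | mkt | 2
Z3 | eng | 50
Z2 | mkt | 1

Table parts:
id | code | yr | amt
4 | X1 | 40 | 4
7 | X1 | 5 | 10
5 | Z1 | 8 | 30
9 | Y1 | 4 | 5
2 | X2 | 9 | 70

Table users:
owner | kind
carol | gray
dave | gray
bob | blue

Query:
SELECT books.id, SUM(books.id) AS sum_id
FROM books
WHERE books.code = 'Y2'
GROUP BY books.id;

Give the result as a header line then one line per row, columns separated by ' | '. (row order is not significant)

After WHERE (1 rows):
books.code | books.dept | books.id
Y2 | fin | 5
After GROUP BY (1 rows):
books.id | sum_id
5 | 5

== RESULT ==
books.id | sum_id
5 | 5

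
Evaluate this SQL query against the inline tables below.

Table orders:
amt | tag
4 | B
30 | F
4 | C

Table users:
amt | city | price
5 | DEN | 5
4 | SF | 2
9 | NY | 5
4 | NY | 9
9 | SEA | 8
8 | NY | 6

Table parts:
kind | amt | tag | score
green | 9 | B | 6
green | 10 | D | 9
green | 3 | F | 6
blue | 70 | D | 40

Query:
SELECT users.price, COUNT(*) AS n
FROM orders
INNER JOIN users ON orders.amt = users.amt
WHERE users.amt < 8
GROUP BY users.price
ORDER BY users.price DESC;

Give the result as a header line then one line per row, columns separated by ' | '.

== RESULT ==
users.price | n
9 | 2
2 | 2

Derivation:
After JOIN users (4 rows):
orders.amt | orders.tag | users.amt | users.city | users.price
4 | B | 4 | SF | 2
4 | B | 4 | NY | 9
4 | C | 4 | SF | 2
4 | C | 4 | NY | 9
After WHERE (4 rows):
orders.amt | orders.tag | users.amt | users.city | users.price
4 | B | 4 | SF | 2
4 | B | 4 | NY | 9
4 | C | 4 | SF | 2
4 | C | 4 | NY | 9
After GROUP BY (2 rows):
users.price | n
2 | 2
9 | 2
After ORDER BY (2 rows):
users.price | n
9 | 2
2 | 2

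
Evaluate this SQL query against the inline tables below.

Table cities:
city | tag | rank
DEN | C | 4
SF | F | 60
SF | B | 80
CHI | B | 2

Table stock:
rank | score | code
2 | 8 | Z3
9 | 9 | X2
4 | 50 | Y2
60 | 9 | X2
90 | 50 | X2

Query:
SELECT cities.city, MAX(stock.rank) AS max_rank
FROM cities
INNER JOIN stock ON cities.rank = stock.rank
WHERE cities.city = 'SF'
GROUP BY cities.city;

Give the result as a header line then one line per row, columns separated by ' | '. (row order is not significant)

After JOIN stock (3 rows):
cities.city | cities.tag | cities.rank | stock.rank | stock.score | stock.code
DEN | C | 4 | 4 | 50 | Y2
SF | F | 60 | 60 | 9 | X2
CHI | B | 2 | 2 | 8 | Z3
After WHERE (1 rows):
cities.city | cities.tag | cities.rank | stock.rank | stock.score | stock.code
SF | F | 60 | 60 | 9 | X2
After GROUP BY (1 rows):
cities.city | max_rank
SF | 60

== RESULT ==
cities.city | max_rank
SF | 60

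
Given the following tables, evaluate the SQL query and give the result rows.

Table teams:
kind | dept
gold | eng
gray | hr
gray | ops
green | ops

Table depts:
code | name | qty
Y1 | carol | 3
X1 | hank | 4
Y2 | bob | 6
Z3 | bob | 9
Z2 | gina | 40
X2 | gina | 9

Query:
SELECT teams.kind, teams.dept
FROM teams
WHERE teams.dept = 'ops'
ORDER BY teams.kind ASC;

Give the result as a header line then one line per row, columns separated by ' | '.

After WHERE (2 rows):
teams.kind | teams.dept
gray | ops
green | ops
After SELECT (2 rows):
teams.kind | teams.dept
gray | ops
green | ops
After ORDER BY (2 rows):
teams.kind | teams.dept
gray | ops
green | ops

== RESULT ==
teams.kind | teams.dept
gray | ops
green | ops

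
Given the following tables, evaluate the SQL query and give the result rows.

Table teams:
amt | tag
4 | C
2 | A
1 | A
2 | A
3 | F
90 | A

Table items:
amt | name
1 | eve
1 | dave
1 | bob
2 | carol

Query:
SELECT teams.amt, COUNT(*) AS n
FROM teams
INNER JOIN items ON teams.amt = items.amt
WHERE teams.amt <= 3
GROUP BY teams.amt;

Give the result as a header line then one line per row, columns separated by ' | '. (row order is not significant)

== RESULT ==
teams.amt | n
2 | 2
1 | 3

Derivation:
After JOIN items (5 rows):
teams.amt | teams.tag | items.amt | items.name
2 | A | 2 | carol
1 | A | 1 | eve
1 | A | 1 | dave
1 | A | 1 | bob
2 | A | 2 | carol
After WHERE (5 rows):
teams.amt | teams.tag | items.amt | items.name
2 | A | 2 | carol
1 | A | 1 | eve
1 | A | 1 | dave
1 | A | 1 | bob
2 | A | 2 | carol
After GROUP BY (2 rows):
teams.amt | n
2 | 2
1 | 3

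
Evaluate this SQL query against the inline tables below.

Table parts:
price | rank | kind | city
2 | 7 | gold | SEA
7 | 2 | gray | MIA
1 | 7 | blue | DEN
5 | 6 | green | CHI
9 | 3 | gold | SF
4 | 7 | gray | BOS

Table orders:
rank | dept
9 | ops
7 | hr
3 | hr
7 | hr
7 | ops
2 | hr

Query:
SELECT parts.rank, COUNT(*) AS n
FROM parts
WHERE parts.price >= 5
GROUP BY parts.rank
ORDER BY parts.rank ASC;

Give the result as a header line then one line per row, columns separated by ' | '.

After WHERE (3 rows):
parts.price | parts.rank | parts.kind | parts.city
7 | 2 | gray | MIA
5 | 6 | green | CHI
9 | 3 | gold | SF
After GROUP BY (3 rows):
parts.rank | n
2 | 1
6 | 1
3 | 1
After ORDER BY (3 rows):
parts.rank | n
2 | 1
3 | 1
6 | 1

== RESULT ==
parts.rank | n
2 | 1
3 | 1
6 | 1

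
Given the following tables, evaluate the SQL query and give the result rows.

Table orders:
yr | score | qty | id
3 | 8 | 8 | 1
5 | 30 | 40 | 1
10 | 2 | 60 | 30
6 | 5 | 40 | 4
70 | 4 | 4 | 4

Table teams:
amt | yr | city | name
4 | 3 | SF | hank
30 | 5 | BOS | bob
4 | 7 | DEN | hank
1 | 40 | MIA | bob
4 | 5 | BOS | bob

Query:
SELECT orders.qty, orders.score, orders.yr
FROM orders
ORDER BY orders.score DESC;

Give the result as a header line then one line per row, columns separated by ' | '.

After SELECT (5 rows):
orders.qty | orders.score | orders.yr
8 | 8 | 3
40 | 30 | 5
60 | 2 | 10
40 | 5 | 6
4 | 4 | 70
After ORDER BY (5 rows):
orders.qty | orders.score | orders.yr
40 | 30 | 5
8 | 8 | 3
40 | 5 | 6
4 | 4 | 70
60 | 2 | 10

== RESULT ==
orders.qty | orders.score | orders.yr
40 | 30 | 5
8 | 8 | 3
40 | 5 | 6
4 | 4 | 70
60 | 2 | 10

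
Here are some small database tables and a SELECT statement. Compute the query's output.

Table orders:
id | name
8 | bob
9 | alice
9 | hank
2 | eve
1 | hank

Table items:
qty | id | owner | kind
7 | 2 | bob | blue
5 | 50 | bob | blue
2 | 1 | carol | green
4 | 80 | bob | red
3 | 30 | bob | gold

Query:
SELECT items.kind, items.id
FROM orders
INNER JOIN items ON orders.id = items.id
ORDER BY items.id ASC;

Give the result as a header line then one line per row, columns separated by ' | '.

== RESULT ==
items.kind | items.id
green | 1
blue | 2

Derivation:
After JOIN items (2 rows):
orders.id | orders.name | items.qty | items.id | items.owner | items.kind
2 | eve | 7 | 2 | bob | blue
1 | hank | 2 | 1 | carol | green
After SELECT (2 rows):
items.kind | items.id
blue | 2
green | 1
After ORDER BY (2 rows):
items.kind | items.id
green | 1
blue | 2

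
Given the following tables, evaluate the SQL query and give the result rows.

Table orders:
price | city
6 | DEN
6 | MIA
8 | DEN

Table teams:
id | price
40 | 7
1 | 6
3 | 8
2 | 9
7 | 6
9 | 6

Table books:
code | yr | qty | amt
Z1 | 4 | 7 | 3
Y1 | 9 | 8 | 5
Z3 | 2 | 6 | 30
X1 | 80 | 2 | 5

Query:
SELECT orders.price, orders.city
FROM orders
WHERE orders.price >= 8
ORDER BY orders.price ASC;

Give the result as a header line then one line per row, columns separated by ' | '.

== RESULT ==
orders.price | orders.city
8 | DEN

Derivation:
After WHERE (1 rows):
orders.price | orders.city
8 | DEN
After SELECT (1 rows):
orders.price | orders.city
8 | DEN
After ORDER BY (1 rows):
orders.price | orders.city
8 | DEN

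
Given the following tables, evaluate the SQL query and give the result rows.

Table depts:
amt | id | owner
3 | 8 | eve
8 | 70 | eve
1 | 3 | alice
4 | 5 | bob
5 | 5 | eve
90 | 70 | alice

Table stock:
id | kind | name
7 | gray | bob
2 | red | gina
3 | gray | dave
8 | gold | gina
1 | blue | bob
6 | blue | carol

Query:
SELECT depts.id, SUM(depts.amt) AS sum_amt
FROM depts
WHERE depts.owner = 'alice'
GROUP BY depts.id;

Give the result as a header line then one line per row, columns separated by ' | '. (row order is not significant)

After WHERE (2 rows):
depts.amt | depts.id | depts.owner
1 | 3 | alice
90 | 70 | alice
After GROUP BY (2 rows):
depts.id | sum_amt
3 | 1
70 | 90

== RESULT ==
depts.id | sum_amt
3 | 1
70 | 90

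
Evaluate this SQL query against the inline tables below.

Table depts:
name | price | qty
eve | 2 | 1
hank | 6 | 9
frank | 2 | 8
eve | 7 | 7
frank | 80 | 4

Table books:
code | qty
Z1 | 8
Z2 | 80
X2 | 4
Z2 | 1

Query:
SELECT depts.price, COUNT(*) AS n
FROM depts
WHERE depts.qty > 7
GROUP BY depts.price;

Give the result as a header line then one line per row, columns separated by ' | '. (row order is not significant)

== RESULT ==
depts.price | n
6 | 1
2 | 1

Derivation:
After WHERE (2 rows):
depts.name | depts.price | depts.qty
hank | 6 | 9
frank | 2 | 8
After GROUP BY (2 rows):
depts.price | n
6 | 1
2 | 1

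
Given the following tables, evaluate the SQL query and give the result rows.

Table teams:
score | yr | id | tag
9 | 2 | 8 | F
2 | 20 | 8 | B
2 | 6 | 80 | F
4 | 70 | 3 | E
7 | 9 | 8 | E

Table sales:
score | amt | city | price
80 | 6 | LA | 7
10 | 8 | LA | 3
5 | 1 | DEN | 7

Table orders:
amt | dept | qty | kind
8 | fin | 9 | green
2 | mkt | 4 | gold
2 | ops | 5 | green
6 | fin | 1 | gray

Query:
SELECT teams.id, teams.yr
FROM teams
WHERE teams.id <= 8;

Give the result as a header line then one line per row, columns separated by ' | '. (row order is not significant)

== RESULT ==
teams.id | teams.yr
8 | 2
8 | 20
3 | 70
8 | 9

Derivation:
After WHERE (4 rows):
teams.score | teams.yr | teams.id | teams.tag
9 | 2 | 8 | F
2 | 20 | 8 | B
4 | 70 | 3 | E
7 | 9 | 8 | E
After SELECT (4 rows):
teams.id | teams.yr
8 | 2
8 | 20
3 | 70
8 | 9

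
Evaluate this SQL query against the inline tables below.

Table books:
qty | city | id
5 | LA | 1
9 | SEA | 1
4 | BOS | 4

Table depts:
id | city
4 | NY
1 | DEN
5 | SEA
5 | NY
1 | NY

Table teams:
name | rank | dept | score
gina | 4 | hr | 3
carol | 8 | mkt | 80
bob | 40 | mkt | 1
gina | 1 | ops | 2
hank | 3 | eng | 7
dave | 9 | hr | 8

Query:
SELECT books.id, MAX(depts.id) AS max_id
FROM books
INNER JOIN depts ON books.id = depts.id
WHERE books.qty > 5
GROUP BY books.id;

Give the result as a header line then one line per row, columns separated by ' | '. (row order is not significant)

== RESULT ==
books.id | max_id
1 | 1

Derivation:
After JOIN depts (5 rows):
books.qty | books.city | books.id | depts.id | depts.city
5 | LA | 1 | 1 | DEN
5 | LA | 1 | 1 | NY
9 | SEA | 1 | 1 | DEN
9 | SEA | 1 | 1 | NY
4 | BOS | 4 | 4 | NY
After WHERE (2 rows):
books.qty | books.city | books.id | depts.id | depts.city
9 | SEA | 1 | 1 | DEN
9 | SEA | 1 | 1 | NY
After GROUP BY (1 rows):
books.id | max_id
1 | 1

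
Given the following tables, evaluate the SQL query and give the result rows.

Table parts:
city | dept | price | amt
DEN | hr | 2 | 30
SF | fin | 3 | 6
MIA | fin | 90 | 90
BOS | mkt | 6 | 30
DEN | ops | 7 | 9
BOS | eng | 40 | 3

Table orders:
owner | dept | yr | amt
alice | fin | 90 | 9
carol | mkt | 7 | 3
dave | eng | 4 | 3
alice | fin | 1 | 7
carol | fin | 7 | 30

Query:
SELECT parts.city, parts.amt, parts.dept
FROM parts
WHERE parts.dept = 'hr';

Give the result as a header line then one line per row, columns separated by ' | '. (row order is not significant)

After WHERE (1 rows):
parts.city | parts.dept | parts.price | parts.amt
DEN | hr | 2 | 30
After SELECT (1 rows):
parts.city | parts.amt | parts.dept
DEN | 30 | hr

== RESULT ==
parts.city | parts.amt | parts.dept
DEN | 30 | hr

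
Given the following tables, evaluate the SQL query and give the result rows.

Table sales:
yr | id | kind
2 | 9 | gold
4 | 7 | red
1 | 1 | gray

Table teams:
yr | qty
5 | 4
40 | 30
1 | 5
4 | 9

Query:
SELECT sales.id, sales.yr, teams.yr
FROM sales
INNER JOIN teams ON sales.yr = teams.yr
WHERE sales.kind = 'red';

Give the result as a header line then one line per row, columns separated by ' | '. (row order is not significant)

After JOIN teams (2 rows):
sales.yr | sales.id | sales.kind | teams.yr | teams.qty
4 | 7 | red | 4 | 9
1 | 1 | gray | 1 | 5
After WHERE (1 rows):
sales.yr | sales.id | sales.kind | teams.yr | teams.qty
4 | 7 | red | 4 | 9
After SELECT (1 rows):
sales.id | sales.yr | teams.yr
7 | 4 | 4

== RESULT ==
sales.id | sales.yr | teams.yr
7 | 4 | 4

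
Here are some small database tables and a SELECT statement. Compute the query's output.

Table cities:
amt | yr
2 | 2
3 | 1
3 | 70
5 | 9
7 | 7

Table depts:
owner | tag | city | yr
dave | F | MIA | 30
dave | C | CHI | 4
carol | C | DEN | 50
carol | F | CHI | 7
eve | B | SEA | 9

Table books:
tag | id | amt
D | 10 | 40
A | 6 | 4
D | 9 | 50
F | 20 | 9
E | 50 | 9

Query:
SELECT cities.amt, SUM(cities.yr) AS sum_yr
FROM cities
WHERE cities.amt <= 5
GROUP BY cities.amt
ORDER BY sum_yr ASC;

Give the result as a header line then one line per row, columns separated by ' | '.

After WHERE (4 rows):
cities.amt | cities.yr
2 | 2
3 | 1
3 | 70
5 | 9
After GROUP BY (3 rows):
cities.amt | sum_yr
2 | 2
3 | 71
5 | 9
After ORDER BY (3 rows):
cities.amt | sum_yr
2 | 2
5 | 9
3 | 71

== RESULT ==
cities.amt | sum_yr
2 | 2
5 | 9
3 | 71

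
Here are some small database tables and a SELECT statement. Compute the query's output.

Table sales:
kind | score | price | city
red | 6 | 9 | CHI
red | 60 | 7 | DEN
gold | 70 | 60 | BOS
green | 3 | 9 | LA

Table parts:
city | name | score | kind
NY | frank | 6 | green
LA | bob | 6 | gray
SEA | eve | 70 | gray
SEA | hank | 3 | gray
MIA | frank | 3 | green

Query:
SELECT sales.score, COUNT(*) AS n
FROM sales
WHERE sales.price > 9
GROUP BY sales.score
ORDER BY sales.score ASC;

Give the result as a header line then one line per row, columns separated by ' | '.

== RESULT ==
sales.score | n
70 | 1

Derivation:
After WHERE (1 rows):
sales.kind | sales.score | sales.price | sales.city
gold | 70 | 60 | BOS
After GROUP BY (1 rows):
sales.score | n
70 | 1
After ORDER BY (1 rows):
sales.score | n
70 | 1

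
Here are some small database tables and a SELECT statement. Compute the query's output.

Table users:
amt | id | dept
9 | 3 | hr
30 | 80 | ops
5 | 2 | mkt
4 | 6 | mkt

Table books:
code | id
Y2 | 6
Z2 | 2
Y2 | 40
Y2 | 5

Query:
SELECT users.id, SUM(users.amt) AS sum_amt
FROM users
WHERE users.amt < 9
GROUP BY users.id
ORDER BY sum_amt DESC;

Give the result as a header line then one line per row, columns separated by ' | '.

== RESULT ==
users.id | sum_amt
2 | 5
6 | 4

Derivation:
After WHERE (2 rows):
users.amt | users.id | users.dept
5 | 2 | mkt
4 | 6 | mkt
After GROUP BY (2 rows):
users.id | sum_amt
2 | 5
6 | 4
After ORDER BY (2 rows):
users.id | sum_amt
2 | 5
6 | 4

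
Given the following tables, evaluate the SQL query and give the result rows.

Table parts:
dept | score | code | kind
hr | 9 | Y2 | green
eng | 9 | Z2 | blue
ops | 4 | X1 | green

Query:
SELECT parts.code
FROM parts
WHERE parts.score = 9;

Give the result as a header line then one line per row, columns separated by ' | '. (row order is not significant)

After WHERE (2 rows):
parts.dept | parts.score | parts.code | parts.kind
hr | 9 | Y2 | green
eng | 9 | Z2 | blue
After SELECT (2 rows):
parts.code
Y2
Z2

== RESULT ==
parts.code
Y2
Z2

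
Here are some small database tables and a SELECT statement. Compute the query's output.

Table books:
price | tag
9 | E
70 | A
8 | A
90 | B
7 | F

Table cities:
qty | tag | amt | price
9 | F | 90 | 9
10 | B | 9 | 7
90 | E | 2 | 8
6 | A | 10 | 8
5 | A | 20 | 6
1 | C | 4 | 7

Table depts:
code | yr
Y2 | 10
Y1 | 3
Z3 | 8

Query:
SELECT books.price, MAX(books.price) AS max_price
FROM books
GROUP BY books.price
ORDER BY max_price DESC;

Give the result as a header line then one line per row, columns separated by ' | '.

== RESULT ==
books.price | max_price
90 | 90
70 | 70
9 | 9
8 | 8
7 | 7

Derivation:
After GROUP BY (5 rows):
books.price | max_price
9 | 9
70 | 70
8 | 8
90 | 90
7 | 7
After ORDER BY (5 rows):
books.price | max_price
90 | 90
70 | 70
9 | 9
8 | 8
7 | 7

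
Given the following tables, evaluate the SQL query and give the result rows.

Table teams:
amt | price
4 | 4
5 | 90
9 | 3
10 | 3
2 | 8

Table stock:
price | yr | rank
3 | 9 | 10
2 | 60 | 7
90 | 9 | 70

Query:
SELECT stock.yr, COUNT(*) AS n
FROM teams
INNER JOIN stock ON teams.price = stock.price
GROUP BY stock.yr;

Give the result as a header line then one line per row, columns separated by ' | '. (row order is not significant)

After JOIN stock (3 rows):
teams.amt | teams.price | stock.price | stock.yr | stock.rank
5 | 90 | 90 | 9 | 70
9 | 3 | 3 | 9 | 10
10 | 3 | 3 | 9 | 10
After GROUP BY (1 rows):
stock.yr | n
9 | 3

== RESULT ==
stock.yr | n
9 | 3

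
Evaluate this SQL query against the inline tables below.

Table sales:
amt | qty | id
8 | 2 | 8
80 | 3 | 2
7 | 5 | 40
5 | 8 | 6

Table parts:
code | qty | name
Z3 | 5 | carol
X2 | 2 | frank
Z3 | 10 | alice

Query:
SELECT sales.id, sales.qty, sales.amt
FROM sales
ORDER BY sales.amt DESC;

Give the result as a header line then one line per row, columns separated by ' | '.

== RESULT ==
sales.id | sales.qty | sales.amt
2 | 3 | 80
8 | 2 | 8
40 | 5 | 7
6 | 8 | 5

Derivation:
After SELECT (4 rows):
sales.id | sales.qty | sales.amt
8 | 2 | 8
2 | 3 | 80
40 | 5 | 7
6 | 8 | 5
After ORDER BY (4 rows):
sales.id | sales.qty | sales.amt
2 | 3 | 80
8 | 2 | 8
40 | 5 | 7
6 | 8 | 5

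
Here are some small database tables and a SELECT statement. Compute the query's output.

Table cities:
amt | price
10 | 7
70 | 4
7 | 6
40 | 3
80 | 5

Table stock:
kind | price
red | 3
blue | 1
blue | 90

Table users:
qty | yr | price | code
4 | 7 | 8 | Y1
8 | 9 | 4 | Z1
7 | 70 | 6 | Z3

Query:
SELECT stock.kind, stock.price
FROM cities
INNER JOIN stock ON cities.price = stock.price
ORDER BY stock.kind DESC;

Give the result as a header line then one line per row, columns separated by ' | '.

== RESULT ==
stock.kind | stock.price
red | 3

Derivation:
After JOIN stock (1 rows):
cities.amt | cities.price | stock.kind | stock.price
40 | 3 | red | 3
After SELECT (1 rows):
stock.kind | stock.price
red | 3
After ORDER BY (1 rows):
stock.kind | stock.price
red | 3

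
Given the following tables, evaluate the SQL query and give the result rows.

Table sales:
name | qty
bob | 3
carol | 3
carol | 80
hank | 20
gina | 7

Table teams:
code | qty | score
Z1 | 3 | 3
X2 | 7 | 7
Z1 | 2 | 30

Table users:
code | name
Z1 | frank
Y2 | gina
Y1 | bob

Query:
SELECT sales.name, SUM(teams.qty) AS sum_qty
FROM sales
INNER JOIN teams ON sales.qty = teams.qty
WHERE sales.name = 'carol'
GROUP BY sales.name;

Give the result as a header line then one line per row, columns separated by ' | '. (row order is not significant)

== RESULT ==
sales.name | sum_qty
carol | 3

Derivation:
After JOIN teams (3 rows):
sales.name | sales.qty | teams.code | teams.qty | teams.score
bob | 3 | Z1 | 3 | 3
carol | 3 | Z1 | 3 | 3
gina | 7 | X2 | 7 | 7
After WHERE (1 rows):
sales.name | sales.qty | teams.code | teams.qty | teams.score
carol | 3 | Z1 | 3 | 3
After GROUP BY (1 rows):
sales.name | sum_qty
carol | 3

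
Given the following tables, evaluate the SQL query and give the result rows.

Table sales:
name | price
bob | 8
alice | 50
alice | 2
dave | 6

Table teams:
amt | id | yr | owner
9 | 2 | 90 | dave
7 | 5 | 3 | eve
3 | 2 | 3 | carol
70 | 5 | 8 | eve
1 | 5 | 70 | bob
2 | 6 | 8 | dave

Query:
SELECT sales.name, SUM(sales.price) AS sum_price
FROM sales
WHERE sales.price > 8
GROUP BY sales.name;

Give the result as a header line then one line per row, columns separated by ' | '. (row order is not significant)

== RESULT ==
sales.name | sum_price
alice | 50

Derivation:
After WHERE (1 rows):
sales.name | sales.price
alice | 50
After GROUP BY (1 rows):
sales.name | sum_price
alice | 50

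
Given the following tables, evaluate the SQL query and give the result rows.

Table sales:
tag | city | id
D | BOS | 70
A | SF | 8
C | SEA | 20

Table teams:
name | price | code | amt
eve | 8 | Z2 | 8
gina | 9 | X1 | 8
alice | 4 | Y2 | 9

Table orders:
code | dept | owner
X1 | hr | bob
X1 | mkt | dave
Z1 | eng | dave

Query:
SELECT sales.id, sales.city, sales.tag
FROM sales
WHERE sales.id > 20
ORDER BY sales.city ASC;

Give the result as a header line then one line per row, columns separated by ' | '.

After WHERE (1 rows):
sales.tag | sales.city | sales.id
D | BOS | 70
After SELECT (1 rows):
sales.id | sales.city | sales.tag
70 | BOS | D
After ORDER BY (1 rows):
sales.id | sales.city | sales.tag
70 | BOS | D

== RESULT ==
sales.id | sales.city | sales.tag
70 | BOS | D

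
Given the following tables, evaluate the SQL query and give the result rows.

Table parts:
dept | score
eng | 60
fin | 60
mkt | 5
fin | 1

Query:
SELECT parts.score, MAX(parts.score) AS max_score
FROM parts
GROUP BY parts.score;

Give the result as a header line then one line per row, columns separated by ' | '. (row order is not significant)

== RESULT ==
parts.score | max_score
60 | 60
5 | 5
1 | 1

Derivation:
After GROUP BY (3 rows):
parts.score | max_score
60 | 60
5 | 5
1 | 1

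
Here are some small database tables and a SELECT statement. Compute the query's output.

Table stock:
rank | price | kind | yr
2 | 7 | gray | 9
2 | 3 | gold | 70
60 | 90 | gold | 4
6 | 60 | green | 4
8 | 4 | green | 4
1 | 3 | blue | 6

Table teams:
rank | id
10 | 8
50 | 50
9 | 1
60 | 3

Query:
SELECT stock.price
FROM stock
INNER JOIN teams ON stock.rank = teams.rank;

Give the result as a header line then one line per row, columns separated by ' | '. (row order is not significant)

After JOIN teams (1 rows):
stock.rank | stock.price | stock.kind | stock.yr | teams.rank | teams.id
60 | 90 | gold | 4 | 60 | 3
After SELECT (1 rows):
stock.price
90

== RESULT ==
stock.price
90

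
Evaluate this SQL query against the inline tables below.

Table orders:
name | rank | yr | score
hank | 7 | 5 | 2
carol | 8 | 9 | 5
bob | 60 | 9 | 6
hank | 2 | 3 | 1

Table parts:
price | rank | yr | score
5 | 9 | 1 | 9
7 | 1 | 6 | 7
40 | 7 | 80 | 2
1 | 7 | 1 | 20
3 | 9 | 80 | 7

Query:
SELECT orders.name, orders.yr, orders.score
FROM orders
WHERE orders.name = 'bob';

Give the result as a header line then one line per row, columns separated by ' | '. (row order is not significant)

== RESULT ==
orders.name | orders.yr | orders.score
bob | 9 | 6

Derivation:
After WHERE (1 rows):
orders.name | orders.rank | orders.yr | orders.score
bob | 60 | 9 | 6
After SELECT (1 rows):
orders.name | orders.yr | orders.score
bob | 9 | 6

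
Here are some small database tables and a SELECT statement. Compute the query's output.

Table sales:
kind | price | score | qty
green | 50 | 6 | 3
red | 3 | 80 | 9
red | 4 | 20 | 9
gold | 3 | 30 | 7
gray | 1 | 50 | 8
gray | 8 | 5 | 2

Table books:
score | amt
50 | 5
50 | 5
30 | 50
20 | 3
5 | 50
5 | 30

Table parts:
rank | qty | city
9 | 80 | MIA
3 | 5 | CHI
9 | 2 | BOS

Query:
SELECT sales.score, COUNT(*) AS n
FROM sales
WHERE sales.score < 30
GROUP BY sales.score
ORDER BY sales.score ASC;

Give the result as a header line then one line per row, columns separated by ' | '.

After WHERE (3 rows):
sales.kind | sales.price | sales.score | sales.qty
green | 50 | 6 | 3
red | 4 | 20 | 9
gray | 8 | 5 | 2
After GROUP BY (3 rows):
sales.score | n
6 | 1
20 | 1
5 | 1
After ORDER BY (3 rows):
sales.score | n
5 | 1
6 | 1
20 | 1

== RESULT ==
sales.score | n
5 | 1
6 | 1
20 | 1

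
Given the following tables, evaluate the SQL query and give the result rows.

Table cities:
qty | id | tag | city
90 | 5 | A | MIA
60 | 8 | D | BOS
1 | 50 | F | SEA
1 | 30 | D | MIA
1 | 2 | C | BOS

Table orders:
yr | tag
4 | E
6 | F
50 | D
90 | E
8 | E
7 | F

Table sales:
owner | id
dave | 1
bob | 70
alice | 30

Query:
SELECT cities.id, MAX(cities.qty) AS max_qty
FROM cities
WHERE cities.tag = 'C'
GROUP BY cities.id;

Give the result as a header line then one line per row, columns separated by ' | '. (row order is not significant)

== RESULT ==
cities.id | max_qty
2 | 1

Derivation:
After WHERE (1 rows):
cities.qty | cities.id | cities.tag | cities.city
1 | 2 | C | BOS
After GROUP BY (1 rows):
cities.id | max_qty
2 | 1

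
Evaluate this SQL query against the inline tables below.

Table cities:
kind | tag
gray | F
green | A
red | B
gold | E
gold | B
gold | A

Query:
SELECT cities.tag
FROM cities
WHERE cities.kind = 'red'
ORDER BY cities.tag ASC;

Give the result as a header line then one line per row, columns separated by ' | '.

== RESULT ==
cities.tag
B

Derivation:
After WHERE (1 rows):
cities.kind | cities.tag
red | B
After SELECT (1 rows):
cities.tag
B
After ORDER BY (1 rows):
cities.tag
B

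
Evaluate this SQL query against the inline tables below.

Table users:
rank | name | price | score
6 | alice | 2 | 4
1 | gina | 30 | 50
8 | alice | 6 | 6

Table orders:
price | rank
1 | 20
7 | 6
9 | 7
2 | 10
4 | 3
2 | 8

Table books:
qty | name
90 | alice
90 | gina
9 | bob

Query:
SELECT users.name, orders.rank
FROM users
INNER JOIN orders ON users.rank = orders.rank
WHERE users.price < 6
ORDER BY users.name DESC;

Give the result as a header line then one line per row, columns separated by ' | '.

== RESULT ==
users.name | orders.rank
alice | 6

Derivation:
After JOIN orders (2 rows):
users.rank | users.name | users.price | users.score | orders.price | orders.rank
6 | alice | 2 | 4 | 7 | 6
8 | alice | 6 | 6 | 2 | 8
After WHERE (1 rows):
users.rank | users.name | users.price | users.score | orders.price | orders.rank
6 | alice | 2 | 4 | 7 | 6
After SELECT (1 rows):
users.name | orders.rank
alice | 6
After ORDER BY (1 rows):
users.name | orders.rank
alice | 6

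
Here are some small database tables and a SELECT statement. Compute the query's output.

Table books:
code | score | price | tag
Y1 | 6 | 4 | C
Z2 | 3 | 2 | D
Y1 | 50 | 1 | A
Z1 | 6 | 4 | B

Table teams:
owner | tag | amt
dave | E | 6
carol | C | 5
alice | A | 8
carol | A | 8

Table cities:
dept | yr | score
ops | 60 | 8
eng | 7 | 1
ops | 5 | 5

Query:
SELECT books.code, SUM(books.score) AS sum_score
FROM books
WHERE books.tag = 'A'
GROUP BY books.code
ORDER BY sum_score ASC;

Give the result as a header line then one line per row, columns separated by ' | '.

After WHERE (1 rows):
books.code | books.score | books.price | books.tag
Y1 | 50 | 1 | A
After GROUP BY (1 rows):
books.code | sum_score
Y1 | 50
After ORDER BY (1 rows):
books.code | sum_score
Y1 | 50

== RESULT ==
books.code | sum_score
Y1 | 50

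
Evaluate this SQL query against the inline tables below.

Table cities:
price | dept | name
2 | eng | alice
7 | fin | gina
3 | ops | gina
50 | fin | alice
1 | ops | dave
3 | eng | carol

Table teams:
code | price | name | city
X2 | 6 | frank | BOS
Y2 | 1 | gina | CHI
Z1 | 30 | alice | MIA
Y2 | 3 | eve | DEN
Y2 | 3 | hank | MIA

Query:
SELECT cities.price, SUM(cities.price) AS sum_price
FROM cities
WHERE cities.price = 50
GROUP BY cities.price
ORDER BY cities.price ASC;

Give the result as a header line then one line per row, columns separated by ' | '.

== RESULT ==
cities.price | sum_price
50 | 50

Derivation:
After WHERE (1 rows):
cities.price | cities.dept | cities.name
50 | fin | alice
After GROUP BY (1 rows):
cities.price | sum_price
50 | 50
After ORDER BY (1 rows):
cities.price | sum_price
50 | 50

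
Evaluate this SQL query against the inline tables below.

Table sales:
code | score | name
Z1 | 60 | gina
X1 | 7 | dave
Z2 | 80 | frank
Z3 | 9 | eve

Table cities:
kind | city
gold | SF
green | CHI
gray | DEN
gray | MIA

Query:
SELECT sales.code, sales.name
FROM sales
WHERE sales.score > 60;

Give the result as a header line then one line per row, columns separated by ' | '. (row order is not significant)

== RESULT ==
sales.code | sales.name
Z2 | frank

Derivation:
After WHERE (1 rows):
sales.code | sales.score | sales.name
Z2 | 80 | frank
After SELECT (1 rows):
sales.code | sales.name
Z2 | frank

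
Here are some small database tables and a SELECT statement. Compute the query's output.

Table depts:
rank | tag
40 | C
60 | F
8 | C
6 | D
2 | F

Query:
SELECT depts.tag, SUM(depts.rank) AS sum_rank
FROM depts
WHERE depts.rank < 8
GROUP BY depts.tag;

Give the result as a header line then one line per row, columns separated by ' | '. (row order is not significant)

After WHERE (2 rows):
depts.rank | depts.tag
6 | D
2 | F
After GROUP BY (2 rows):
depts.tag | sum_rank
D | 6
F | 2

== RESULT ==
depts.tag | sum_rank
D | 6
F | 2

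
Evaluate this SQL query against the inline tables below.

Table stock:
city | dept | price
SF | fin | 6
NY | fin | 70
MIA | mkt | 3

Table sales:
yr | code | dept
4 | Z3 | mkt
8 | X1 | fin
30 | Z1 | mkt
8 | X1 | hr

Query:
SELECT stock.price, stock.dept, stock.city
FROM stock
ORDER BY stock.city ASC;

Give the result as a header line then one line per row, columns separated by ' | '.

After SELECT (3 rows):
stock.price | stock.dept | stock.city
6 | fin | SF
70 | fin | NY
3 | mkt | MIA
After ORDER BY (3 rows):
stock.price | stock.dept | stock.city
3 | mkt | MIA
70 | fin | NY
6 | fin | SF

== RESULT ==
stock.price | stock.dept | stock.city
3 | mkt | MIA
70 | fin | NY
6 | fin | SF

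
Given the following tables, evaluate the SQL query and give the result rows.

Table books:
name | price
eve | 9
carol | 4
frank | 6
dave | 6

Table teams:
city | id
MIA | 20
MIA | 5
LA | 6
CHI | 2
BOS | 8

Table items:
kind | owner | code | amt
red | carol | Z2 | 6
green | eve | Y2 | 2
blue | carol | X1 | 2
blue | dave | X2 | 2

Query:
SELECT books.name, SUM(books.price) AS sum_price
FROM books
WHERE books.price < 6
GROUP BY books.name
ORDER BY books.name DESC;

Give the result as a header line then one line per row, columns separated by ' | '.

== RESULT ==
books.name | sum_price
carol | 4

Derivation:
After WHERE (1 rows):
books.name | books.price
carol | 4
After GROUP BY (1 rows):
books.name | sum_price
carol | 4
After ORDER BY (1 rows):
books.name | sum_price
carol | 4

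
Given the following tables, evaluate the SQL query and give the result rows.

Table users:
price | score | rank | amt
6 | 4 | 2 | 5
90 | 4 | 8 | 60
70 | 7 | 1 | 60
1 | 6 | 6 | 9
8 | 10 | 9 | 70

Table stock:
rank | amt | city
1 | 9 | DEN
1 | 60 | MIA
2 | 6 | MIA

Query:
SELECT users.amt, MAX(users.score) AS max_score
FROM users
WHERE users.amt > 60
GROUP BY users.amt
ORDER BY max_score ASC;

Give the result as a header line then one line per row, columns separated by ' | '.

== RESULT ==
users.amt | max_score
70 | 10

Derivation:
After WHERE (1 rows):
users.price | users.score | users.rank | users.amt
8 | 10 | 9 | 70
After GROUP BY (1 rows):
users.amt | max_score
70 | 10
After ORDER BY (1 rows):
users.amt | max_score
70 | 10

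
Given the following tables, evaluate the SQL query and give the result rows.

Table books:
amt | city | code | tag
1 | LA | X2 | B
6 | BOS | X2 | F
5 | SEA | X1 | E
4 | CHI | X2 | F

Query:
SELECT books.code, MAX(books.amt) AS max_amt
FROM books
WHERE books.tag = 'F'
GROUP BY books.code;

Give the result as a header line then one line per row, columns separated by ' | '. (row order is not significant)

After WHERE (2 rows):
books.amt | books.city | books.code | books.tag
6 | BOS | X2 | F
4 | CHI | X2 | F
After GROUP BY (1 rows):
books.code | max_amt
X2 | 6

== RESULT ==
books.code | max_amt
X2 | 6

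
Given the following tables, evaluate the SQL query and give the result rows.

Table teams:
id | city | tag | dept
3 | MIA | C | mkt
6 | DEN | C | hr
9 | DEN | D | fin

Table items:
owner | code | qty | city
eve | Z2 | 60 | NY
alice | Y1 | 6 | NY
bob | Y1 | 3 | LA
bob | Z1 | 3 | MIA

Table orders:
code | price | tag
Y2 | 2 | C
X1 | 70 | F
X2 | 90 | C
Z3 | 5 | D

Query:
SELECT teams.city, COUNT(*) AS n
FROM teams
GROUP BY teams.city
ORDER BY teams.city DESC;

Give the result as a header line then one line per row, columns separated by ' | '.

== RESULT ==
teams.city | n
MIA | 1
DEN | 2

Derivation:
After GROUP BY (2 rows):
teams.city | n
MIA | 1
DEN | 2
After ORDER BY (2 rows):
teams.city | n
MIA | 1
DEN | 2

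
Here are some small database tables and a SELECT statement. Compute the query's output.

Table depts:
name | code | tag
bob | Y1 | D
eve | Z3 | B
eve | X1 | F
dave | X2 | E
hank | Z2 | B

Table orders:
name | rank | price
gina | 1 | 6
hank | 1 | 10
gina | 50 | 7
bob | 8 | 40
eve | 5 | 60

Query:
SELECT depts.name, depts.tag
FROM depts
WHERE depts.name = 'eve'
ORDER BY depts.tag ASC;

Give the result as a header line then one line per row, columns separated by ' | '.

== RESULT ==
depts.name | depts.tag
eve | B
eve | F

Derivation:
After WHERE (2 rows):
depts.name | depts.code | depts.tag
eve | Z3 | B
eve | X1 | F
After SELECT (2 rows):
depts.name | depts.tag
eve | B
eve | F
After ORDER BY (2 rows):
depts.name | depts.tag
eve | B
eve | F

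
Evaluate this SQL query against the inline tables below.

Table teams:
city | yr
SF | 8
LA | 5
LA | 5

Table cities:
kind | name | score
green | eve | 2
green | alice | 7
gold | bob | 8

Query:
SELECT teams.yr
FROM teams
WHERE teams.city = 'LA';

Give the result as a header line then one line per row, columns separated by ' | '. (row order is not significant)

After WHERE (2 rows):
teams.city | teams.yr
LA | 5
LA | 5
After SELECT (2 rows):
teams.yr
5
5

== RESULT ==
teams.yr
5
5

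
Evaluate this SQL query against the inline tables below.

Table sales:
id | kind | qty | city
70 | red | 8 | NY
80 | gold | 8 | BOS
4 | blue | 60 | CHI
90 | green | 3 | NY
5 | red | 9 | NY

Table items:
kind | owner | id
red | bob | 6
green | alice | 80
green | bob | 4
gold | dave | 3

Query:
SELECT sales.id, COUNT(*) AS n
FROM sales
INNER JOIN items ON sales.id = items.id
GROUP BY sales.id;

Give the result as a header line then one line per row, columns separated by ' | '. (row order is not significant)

== RESULT ==
sales.id | n
80 | 1
4 | 1

Derivation:
After JOIN items (2 rows):
sales.id | sales.kind | sales.qty | sales.city | items.kind | items.owner | items.id
80 | gold | 8 | BOS | green | alice | 80
4 | blue | 60 | CHI | green | bob | 4
After GROUP BY (2 rows):
sales.id | n
80 | 1
4 | 1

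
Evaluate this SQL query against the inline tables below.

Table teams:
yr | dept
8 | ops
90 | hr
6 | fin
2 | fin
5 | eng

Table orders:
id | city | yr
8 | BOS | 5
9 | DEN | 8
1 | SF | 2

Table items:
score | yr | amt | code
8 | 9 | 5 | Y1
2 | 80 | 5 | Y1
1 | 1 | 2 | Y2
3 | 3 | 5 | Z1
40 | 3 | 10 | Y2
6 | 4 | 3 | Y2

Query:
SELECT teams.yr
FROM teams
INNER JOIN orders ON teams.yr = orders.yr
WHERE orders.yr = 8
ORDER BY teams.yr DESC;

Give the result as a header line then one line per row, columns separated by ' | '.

== RESULT ==
teams.yr
8

Derivation:
After JOIN orders (3 rows):
teams.yr | teams.dept | orders.id | orders.city | orders.yr
8 | ops | 9 | DEN | 8
2 | fin | 1 | SF | 2
5 | eng | 8 | BOS | 5
After WHERE (1 rows):
teams.yr | teams.dept | orders.id | orders.city | orders.yr
8 | ops | 9 | DEN | 8
After SELECT (1 rows):
teams.yr
8
After ORDER BY (1 rows):
teams.yr
8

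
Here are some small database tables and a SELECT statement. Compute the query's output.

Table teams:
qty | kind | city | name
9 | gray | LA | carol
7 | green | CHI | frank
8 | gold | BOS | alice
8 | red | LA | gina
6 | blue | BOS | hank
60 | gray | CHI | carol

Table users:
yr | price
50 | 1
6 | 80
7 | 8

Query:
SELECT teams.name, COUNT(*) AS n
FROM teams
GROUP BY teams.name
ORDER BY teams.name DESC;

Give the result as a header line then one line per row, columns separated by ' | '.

== RESULT ==
teams.name | n
hank | 1
gina | 1
frank | 1
carol | 2
alice | 1

Derivation:
After GROUP BY (5 rows):
teams.name | n
carol | 2
frank | 1
alice | 1
gina | 1
hank | 1
After ORDER BY (5 rows):
teams.name | n
hank | 1
gina | 1
frank | 1
carol | 2
alice | 1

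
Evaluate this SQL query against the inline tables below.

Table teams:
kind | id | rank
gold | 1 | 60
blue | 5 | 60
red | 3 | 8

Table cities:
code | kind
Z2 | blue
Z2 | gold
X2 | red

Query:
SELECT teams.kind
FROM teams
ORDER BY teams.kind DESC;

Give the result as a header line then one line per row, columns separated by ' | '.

After SELECT (3 rows):
teams.kind
gold
blue
red
After ORDER BY (3 rows):
teams.kind
red
gold
blue

== RESULT ==
teams.kind
red
gold
blue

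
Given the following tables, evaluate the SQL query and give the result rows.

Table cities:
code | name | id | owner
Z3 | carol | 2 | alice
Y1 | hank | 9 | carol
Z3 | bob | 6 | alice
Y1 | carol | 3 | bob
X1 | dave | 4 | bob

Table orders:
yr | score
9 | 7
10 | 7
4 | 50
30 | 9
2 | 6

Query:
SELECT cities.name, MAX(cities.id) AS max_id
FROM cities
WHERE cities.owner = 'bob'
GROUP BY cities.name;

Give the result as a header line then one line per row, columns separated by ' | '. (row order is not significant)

After WHERE (2 rows):
cities.code | cities.name | cities.id | cities.owner
Y1 | carol | 3 | bob
X1 | dave | 4 | bob
After GROUP BY (2 rows):
cities.name | max_id
carol | 3
dave | 4

== RESULT ==
cities.name | max_id
carol | 3
dave | 4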